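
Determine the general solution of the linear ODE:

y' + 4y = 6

Using integrating factor method:

General solution: y = 3/2 + Ce^(-4x)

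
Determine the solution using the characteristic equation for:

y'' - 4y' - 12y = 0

Characteristic equation: r² - 4r - 12 = 0
Roots: r = 6, -2 (distinct real)
General solution: y = C₁e^(6x) + C₂e^(-2x)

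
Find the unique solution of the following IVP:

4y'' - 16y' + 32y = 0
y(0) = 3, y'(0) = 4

General solution: y = e^(2x)(C₁cos(2x) + C₂sin(2x))
Complex roots r = 2 ± 2i
Applying ICs: C₁ = 3, C₂ = -1
Particular solution: y = e^(2x)(3cos(2x) - sin(2x))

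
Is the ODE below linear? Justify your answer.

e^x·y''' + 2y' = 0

Yes. Linear (y and its derivatives appear to the first power only, no products of y terms)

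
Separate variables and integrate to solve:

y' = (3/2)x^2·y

Separating variables and integrating:
ln|y| = x^3/2 + C

General solution: y = Ce^(x^3/2)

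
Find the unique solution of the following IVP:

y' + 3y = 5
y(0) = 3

General solution: y = 5/3 + Ce^(-3x)
Applying y(0) = 3: C = 3 - 5/3 = 4/3
Particular solution: y = 5/3 + (4/3)e^(-3x)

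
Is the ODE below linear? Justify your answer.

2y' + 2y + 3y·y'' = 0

No. Nonlinear (y·y'' term)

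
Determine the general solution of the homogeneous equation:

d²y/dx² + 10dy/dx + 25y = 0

Characteristic equation: r² + 10r + 25 = 0
Factored: (r + 5)² = 0
Repeated root: r = -5
General solution: y = (C₁ + C₂x)e^(-5x)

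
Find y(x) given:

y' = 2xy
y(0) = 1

General solution: y = Ce^(x²)
Applying IC y(0) = 1:
Particular solution: y = e^(x²)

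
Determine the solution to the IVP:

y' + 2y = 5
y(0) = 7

General solution: y = 5/2 + Ce^(-2x)
Applying y(0) = 7: C = 7 - 5/2 = 9/2
Particular solution: y = 5/2 + (9/2)e^(-2x)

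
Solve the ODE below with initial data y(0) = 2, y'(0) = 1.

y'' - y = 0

General solution: y = C₁e^x + C₂e^(-x)
Applying ICs: C₁ = 3/2, C₂ = 1/2
Particular solution: y = (3/2)e^x + (1/2)e^(-x)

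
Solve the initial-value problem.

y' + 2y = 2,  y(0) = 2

General solution: y = 1 + Ce^(-2x)
Applying y(0) = 2: C = 2 - 1 = 1
Particular solution: y = 1 + e^(-2x)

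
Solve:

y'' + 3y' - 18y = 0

Characteristic equation: r² + 3r - 18 = 0
Roots: r = 3, -6 (distinct real)
General solution: y = C₁e^(3x) + C₂e^(-6x)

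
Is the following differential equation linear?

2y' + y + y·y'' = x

No. Nonlinear (y·y'' term)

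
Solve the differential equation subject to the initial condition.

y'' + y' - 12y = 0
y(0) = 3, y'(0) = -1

General solution: y = C₁e^(3x) + C₂e^(-4x)
Applying ICs: C₁ = 11/7, C₂ = 10/7
Particular solution: y = (11/7)e^(3x) + (10/7)e^(-4x)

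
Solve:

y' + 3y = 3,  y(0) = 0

General solution: y = 1 + Ce^(-3x)
Applying y(0) = 0: C = 0 - 1 = -1
Particular solution: y = 1 - e^(-3x)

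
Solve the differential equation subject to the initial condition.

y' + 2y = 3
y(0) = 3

General solution: y = 3/2 + Ce^(-2x)
Applying y(0) = 3: C = 3 - 3/2 = 3/2
Particular solution: y = 3/2 + (3/2)e^(-2x)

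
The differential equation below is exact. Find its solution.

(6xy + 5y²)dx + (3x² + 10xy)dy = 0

Verify exactness: ∂M/∂y = ∂N/∂x ✓
Find F(x,y) such that ∂F/∂x = M, ∂F/∂y = N
Solution: 3x²y + 5xy² = C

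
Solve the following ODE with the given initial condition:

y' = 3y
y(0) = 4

General solution: y = Ce^(3x)
Applying IC y(0) = 4:
Particular solution: y = 4e^(3x)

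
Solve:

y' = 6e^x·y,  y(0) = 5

General solution: y = Ce^(6e^x)
Applying IC y(0) = 5:
Particular solution: y = 5e^(6(e^x - 1))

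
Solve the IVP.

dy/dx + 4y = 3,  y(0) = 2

General solution: y = 3/4 + Ce^(-4x)
Applying y(0) = 2: C = 2 - 3/4 = 5/4
Particular solution: y = 3/4 + (5/4)e^(-4x)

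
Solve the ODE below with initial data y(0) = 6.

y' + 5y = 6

General solution: y = 6/5 + Ce^(-5x)
Applying y(0) = 6: C = 6 - 6/5 = 24/5
Particular solution: y = 6/5 + (24/5)e^(-5x)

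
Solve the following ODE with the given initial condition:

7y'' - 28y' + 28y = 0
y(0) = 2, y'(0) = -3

General solution: y = (C₁ + C₂x)e^(2x)
Repeated root r = 2
Applying ICs: C₁ = 2, C₂ = -7
Particular solution: y = (2 - 7x)e^(2x)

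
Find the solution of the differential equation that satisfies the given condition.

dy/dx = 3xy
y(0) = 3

General solution: y = Ce^(3x²/2)
Applying IC y(0) = 3:
Particular solution: y = 3e^(3x²/2)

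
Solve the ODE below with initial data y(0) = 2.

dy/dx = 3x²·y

General solution: y = Ce^(x³)
Applying IC y(0) = 2:
Particular solution: y = 2e^(x³)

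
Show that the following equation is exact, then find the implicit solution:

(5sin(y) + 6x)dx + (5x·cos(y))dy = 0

Verify exactness: ∂M/∂y = ∂N/∂x ✓
Find F(x,y) such that ∂F/∂x = M, ∂F/∂y = N
Solution: 5x·sin(y) + 3x² = C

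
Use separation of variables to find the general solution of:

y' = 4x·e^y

Separating variables and integrating:
-e^(-y) = 2x² + C

General solution: y = -ln(C - 2x²)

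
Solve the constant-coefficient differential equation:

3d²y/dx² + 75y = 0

Characteristic equation: 3r² + 75 = 0
Divide by 3: r² + 25 = 0
Roots: r = ±5i (complex conjugates)
General solution: y = C₁cos(5x) + C₂sin(5x)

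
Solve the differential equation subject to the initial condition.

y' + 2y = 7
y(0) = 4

General solution: y = 7/2 + Ce^(-2x)
Applying y(0) = 4: C = 4 - 7/2 = 1/2
Particular solution: y = 7/2 + (1/2)e^(-2x)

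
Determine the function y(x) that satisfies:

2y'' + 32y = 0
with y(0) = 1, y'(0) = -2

General solution: y = C₁cos(4x) + C₂sin(4x)
Complex roots r = ±4i
Applying ICs: C₁ = 1, C₂ = -1/2
Particular solution: y = cos(4x) - (1/2)sin(4x)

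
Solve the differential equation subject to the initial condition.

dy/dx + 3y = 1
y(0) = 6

General solution: y = 1/3 + Ce^(-3x)
Applying y(0) = 6: C = 6 - 1/3 = 17/3
Particular solution: y = 1/3 + (17/3)e^(-3x)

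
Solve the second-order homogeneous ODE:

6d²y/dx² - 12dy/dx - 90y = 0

Characteristic equation: 6r² - 12r - 90 = 0
Divide by 6: r² - 2r - 15 = 0
Roots: r = 5, -3 (distinct real)
General solution: y = C₁e^(5x) + C₂e^(-3x)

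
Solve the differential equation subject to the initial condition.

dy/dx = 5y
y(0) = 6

General solution: y = Ce^(5x)
Applying IC y(0) = 6:
Particular solution: y = 6e^(5x)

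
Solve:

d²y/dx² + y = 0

Characteristic equation: r² + 1 = 0
Roots: r = ±i (complex conjugates)
General solution: y = C₁cos(x) + C₂sin(x)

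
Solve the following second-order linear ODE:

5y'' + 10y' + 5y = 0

Characteristic equation: 5r² + 10r + 5 = 0
Divide by 5: r² + 2r + 1 = 0
Factored: (r + 1)² = 0
Repeated root: r = -1
General solution: y = (C₁ + C₂x)e^(-x)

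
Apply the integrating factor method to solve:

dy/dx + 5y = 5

Using integrating factor method:

General solution: y = 1 + Ce^(-5x)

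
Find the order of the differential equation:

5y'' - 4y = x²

The order is 2 (highest derivative is of order 2).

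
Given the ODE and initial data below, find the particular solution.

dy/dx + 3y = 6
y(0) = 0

General solution: y = 2 + Ce^(-3x)
Applying y(0) = 0: C = 0 - 2 = -2
Particular solution: y = 2 - 2e^(-3x)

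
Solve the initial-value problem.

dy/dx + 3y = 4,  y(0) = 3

General solution: y = 4/3 + Ce^(-3x)
Applying y(0) = 3: C = 3 - 4/3 = 5/3
Particular solution: y = 4/3 + (5/3)e^(-3x)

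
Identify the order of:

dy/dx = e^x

The order is 1 (highest derivative is of order 1).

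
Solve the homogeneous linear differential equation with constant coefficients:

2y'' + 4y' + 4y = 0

Characteristic equation: 2r² + 4r + 4 = 0
Divide by 2: r² + 2r + 2 = 0
Roots: r = -1 ± i (complex conjugates)
General solution: y = e^(-x)(C₁cos(x) + C₂sin(x))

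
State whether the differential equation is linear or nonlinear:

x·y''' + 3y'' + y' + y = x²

Linear (y and its derivatives appear to the first power only, no products of y terms)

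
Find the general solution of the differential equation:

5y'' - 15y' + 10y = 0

Characteristic equation: 5r² - 15r + 10 = 0
Divide by 5: r² - 3r + 2 = 0
Roots: r = 1, 2 (distinct real)
General solution: y = C₁e^x + C₂e^(2x)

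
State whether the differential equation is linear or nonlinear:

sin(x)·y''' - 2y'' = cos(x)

Linear (y and its derivatives appear to the first power only, no products of y terms)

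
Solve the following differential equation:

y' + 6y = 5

Using integrating factor method:

General solution: y = 5/6 + Ce^(-6x)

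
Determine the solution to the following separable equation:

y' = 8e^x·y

Separating variables and integrating:
ln|y| = 8e^x + C

General solution: y = Ce^(8e^x)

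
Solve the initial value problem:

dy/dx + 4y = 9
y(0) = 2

General solution: y = 9/4 + Ce^(-4x)
Applying y(0) = 2: C = 2 - 9/4 = -1/4
Particular solution: y = 9/4 - (1/4)e^(-4x)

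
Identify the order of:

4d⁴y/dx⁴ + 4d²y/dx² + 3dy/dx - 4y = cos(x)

The order is 4 (highest derivative is of order 4).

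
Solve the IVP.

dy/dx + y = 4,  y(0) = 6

General solution: y = 4 + Ce^(-x)
Applying y(0) = 6: C = 6 - 4 = 2
Particular solution: y = 4 + 2e^(-x)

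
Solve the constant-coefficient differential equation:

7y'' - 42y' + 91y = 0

Characteristic equation: 7r² - 42r + 91 = 0
Divide by 7: r² - 6r + 13 = 0
Roots: r = 3 ± 2i (complex conjugates)
General solution: y = e^(3x)(C₁cos(2x) + C₂sin(2x))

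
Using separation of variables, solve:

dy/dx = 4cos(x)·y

Separating variables and integrating:
ln|y| = 4sin(x) + C

General solution: y = Ce^(4sin(x))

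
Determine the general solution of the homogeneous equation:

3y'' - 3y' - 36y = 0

Characteristic equation: 3r² - 3r - 36 = 0
Divide by 3: r² - r - 12 = 0
Roots: r = 4, -3 (distinct real)
General solution: y = C₁e^(4x) + C₂e^(-3x)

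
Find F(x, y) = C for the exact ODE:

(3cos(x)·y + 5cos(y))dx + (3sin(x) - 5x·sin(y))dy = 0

Verify exactness: ∂M/∂y = ∂N/∂x ✓
Find F(x,y) such that ∂F/∂x = M, ∂F/∂y = N
Solution: 3sin(x)·y + 5x·cos(y) = C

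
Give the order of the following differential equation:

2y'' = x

The order is 2 (highest derivative is of order 2).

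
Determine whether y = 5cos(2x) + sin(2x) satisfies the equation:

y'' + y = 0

Verification:
y'' = -20cos(2x) - 4sin(2x)
y'' + y ≠ 0 (frequency mismatch: got 4 instead of 1)

No, it is not a solution.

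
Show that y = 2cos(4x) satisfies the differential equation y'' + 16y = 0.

Verification:
y'' = -32cos(4x)
y'' + 16y = 0 ✓

Yes, it is a solution.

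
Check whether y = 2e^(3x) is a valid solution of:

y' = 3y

Verification:
y = 2e^(3x)
y' = 6e^(3x)
3y = 6e^(3x)
y' = 3y ✓

Yes, it is a solution.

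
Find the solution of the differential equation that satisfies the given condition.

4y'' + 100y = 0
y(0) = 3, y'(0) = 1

General solution: y = C₁cos(5x) + C₂sin(5x)
Complex roots r = ±5i
Applying ICs: C₁ = 3, C₂ = 1/5
Particular solution: y = 3cos(5x) + (1/5)sin(5x)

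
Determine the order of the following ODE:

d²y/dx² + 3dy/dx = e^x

The order is 2 (highest derivative is of order 2).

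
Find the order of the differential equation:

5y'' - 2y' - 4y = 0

The order is 2 (highest derivative is of order 2).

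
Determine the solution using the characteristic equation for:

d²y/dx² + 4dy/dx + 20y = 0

Characteristic equation: r² + 4r + 20 = 0
Roots: r = -2 ± 4i (complex conjugates)
General solution: y = e^(-2x)(C₁cos(4x) + C₂sin(4x))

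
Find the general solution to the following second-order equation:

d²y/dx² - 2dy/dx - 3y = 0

Characteristic equation: r² - 2r - 3 = 0
Roots: r = 3, -1 (distinct real)
General solution: y = C₁e^(3x) + C₂e^(-x)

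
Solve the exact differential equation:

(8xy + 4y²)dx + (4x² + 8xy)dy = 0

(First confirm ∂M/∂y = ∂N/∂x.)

Verify exactness: ∂M/∂y = ∂N/∂x ✓
Find F(x,y) such that ∂F/∂x = M, ∂F/∂y = N
Solution: 4x²y + 4xy² = C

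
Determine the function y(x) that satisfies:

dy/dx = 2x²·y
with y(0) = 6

General solution: y = Ce^(2x³/3)
Applying IC y(0) = 6:
Particular solution: y = 6e^(2x³/3)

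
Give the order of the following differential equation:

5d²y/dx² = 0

The order is 2 (highest derivative is of order 2).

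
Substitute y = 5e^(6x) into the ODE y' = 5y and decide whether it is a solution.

Verification:
y = 5e^(6x)
y' = 30e^(6x)
But 5y = 25e^(6x)
y' ≠ 5y — the derivative does not match

No, it is not a solution.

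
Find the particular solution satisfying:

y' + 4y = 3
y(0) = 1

General solution: y = 3/4 + Ce^(-4x)
Applying y(0) = 1: C = 1 - 3/4 = 1/4
Particular solution: y = 3/4 + (1/4)e^(-4x)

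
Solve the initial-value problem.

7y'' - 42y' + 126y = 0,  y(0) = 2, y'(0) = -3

General solution: y = e^(3x)(C₁cos(3x) + C₂sin(3x))
Complex roots r = 3 ± 3i
Applying ICs: C₁ = 2, C₂ = -3
Particular solution: y = e^(3x)(2cos(3x) - 3sin(3x))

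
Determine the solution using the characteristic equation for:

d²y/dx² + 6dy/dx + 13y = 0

Characteristic equation: r² + 6r + 13 = 0
Roots: r = -3 ± 2i (complex conjugates)
General solution: y = e^(-3x)(C₁cos(2x) + C₂sin(2x))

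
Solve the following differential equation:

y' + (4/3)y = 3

Using integrating factor method:

General solution: y = 9/4 + Ce^(-4x/3)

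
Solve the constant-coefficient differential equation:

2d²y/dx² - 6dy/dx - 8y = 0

Characteristic equation: 2r² - 6r - 8 = 0
Divide by 2: r² - 3r - 4 = 0
Roots: r = 4, -1 (distinct real)
General solution: y = C₁e^(4x) + C₂e^(-x)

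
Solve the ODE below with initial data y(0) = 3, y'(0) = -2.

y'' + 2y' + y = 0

General solution: y = (C₁ + C₂x)e^(-x)
Repeated root r = -1
Applying ICs: C₁ = 3, C₂ = 1
Particular solution: y = (3 + x)e^(-x)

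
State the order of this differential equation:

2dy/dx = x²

The order is 1 (highest derivative is of order 1).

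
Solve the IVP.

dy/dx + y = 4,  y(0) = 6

General solution: y = 4 + Ce^(-x)
Applying y(0) = 6: C = 6 - 4 = 2
Particular solution: y = 4 + 2e^(-x)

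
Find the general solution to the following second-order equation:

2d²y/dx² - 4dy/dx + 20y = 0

Characteristic equation: 2r² - 4r + 20 = 0
Divide by 2: r² - 2r + 10 = 0
Roots: r = 1 ± 3i (complex conjugates)
General solution: y = e^x(C₁cos(3x) + C₂sin(3x))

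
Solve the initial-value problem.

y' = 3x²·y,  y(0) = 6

General solution: y = Ce^(x³)
Applying IC y(0) = 6:
Particular solution: y = 6e^(x³)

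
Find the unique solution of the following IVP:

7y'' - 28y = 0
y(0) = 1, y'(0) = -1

General solution: y = C₁e^(2x) + C₂e^(-2x)
Applying ICs: C₁ = 1/4, C₂ = 3/4
Particular solution: y = (1/4)e^(2x) + (3/4)e^(-2x)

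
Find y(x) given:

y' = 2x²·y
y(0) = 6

General solution: y = Ce^(2x³/3)
Applying IC y(0) = 6:
Particular solution: y = 6e^(2x³/3)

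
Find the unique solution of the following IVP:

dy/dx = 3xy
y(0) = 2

General solution: y = Ce^(3x²/2)
Applying IC y(0) = 2:
Particular solution: y = 2e^(3x²/2)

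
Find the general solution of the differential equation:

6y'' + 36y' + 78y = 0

Characteristic equation: 6r² + 36r + 78 = 0
Divide by 6: r² + 6r + 13 = 0
Roots: r = -3 ± 2i (complex conjugates)
General solution: y = e^(-3x)(C₁cos(2x) + C₂sin(2x))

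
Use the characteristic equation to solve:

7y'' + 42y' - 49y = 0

Characteristic equation: 7r² + 42r - 49 = 0
Divide by 7: r² + 6r - 7 = 0
Roots: r = 1, -7 (distinct real)
General solution: y = C₁e^x + C₂e^(-7x)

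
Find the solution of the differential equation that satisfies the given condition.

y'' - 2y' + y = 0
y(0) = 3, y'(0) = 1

General solution: y = (C₁ + C₂x)e^x
Repeated root r = 1
Applying ICs: C₁ = 3, C₂ = -2
Particular solution: y = (3 - 2x)e^x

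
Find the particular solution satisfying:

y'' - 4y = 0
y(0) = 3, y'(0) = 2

General solution: y = C₁e^(2x) + C₂e^(-2x)
Applying ICs: C₁ = 2, C₂ = 1
Particular solution: y = 2e^(2x) + e^(-2x)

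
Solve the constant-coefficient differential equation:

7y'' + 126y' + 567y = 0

Characteristic equation: 7r² + 126r + 567 = 0
Divide by 7: r² + 18r + 81 = 0
Factored: (r + 9)² = 0
Repeated root: r = -9
General solution: y = (C₁ + C₂x)e^(-9x)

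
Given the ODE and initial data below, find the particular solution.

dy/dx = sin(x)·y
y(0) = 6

General solution: y = Ce^(-cos(x))
Applying IC y(0) = 6:
Particular solution: y = 6e^(1-cos(x))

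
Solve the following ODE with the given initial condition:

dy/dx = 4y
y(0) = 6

General solution: y = Ce^(4x)
Applying IC y(0) = 6:
Particular solution: y = 6e^(4x)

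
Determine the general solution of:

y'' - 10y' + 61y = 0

Characteristic equation: r² - 10r + 61 = 0
Roots: r = 5 ± 6i (complex conjugates)
General solution: y = e^(5x)(C₁cos(6x) + C₂sin(6x))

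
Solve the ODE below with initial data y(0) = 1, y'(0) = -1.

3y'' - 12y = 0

General solution: y = C₁e^(2x) + C₂e^(-2x)
Applying ICs: C₁ = 1/4, C₂ = 3/4
Particular solution: y = (1/4)e^(2x) + (3/4)e^(-2x)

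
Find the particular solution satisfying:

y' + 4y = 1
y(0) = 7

General solution: y = 1/4 + Ce^(-4x)
Applying y(0) = 7: C = 7 - 1/4 = 27/4
Particular solution: y = 1/4 + (27/4)e^(-4x)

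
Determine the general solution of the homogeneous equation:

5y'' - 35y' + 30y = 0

Characteristic equation: 5r² - 35r + 30 = 0
Divide by 5: r² - 7r + 6 = 0
Roots: r = 1, 6 (distinct real)
General solution: y = C₁e^x + C₂e^(6x)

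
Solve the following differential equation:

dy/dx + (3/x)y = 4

Using integrating factor method:

General solution: y = x + Cx^(-3)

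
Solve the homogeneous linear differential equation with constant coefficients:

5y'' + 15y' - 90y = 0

Characteristic equation: 5r² + 15r - 90 = 0
Divide by 5: r² + 3r - 18 = 0
Roots: r = 3, -6 (distinct real)
General solution: y = C₁e^(3x) + C₂e^(-6x)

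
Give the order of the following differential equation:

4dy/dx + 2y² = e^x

The order is 1 (highest derivative is of order 1).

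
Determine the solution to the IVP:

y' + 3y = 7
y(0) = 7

General solution: y = 7/3 + Ce^(-3x)
Applying y(0) = 7: C = 7 - 7/3 = 14/3
Particular solution: y = 7/3 + (14/3)e^(-3x)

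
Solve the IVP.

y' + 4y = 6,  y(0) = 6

General solution: y = 3/2 + Ce^(-4x)
Applying y(0) = 6: C = 6 - 3/2 = 9/2
Particular solution: y = 3/2 + (9/2)e^(-4x)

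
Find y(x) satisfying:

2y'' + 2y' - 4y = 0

Characteristic equation: 2r² + 2r - 4 = 0
Divide by 2: r² + r - 2 = 0
Roots: r = 1, -2 (distinct real)
General solution: y = C₁e^x + C₂e^(-2x)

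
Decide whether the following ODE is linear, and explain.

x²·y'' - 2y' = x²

Linear (y and its derivatives appear to the first power only, no products of y terms)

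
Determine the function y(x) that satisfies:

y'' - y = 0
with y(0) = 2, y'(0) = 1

General solution: y = C₁e^x + C₂e^(-x)
Applying ICs: C₁ = 3/2, C₂ = 1/2
Particular solution: y = (3/2)e^x + (1/2)e^(-x)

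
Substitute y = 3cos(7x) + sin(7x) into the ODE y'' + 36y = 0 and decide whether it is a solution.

Verification:
y'' = -147cos(7x) - 49sin(7x)
y'' + 36y ≠ 0 (frequency mismatch: got 49 instead of 36)

No, it is not a solution.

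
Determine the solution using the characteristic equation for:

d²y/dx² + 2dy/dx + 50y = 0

Characteristic equation: r² + 2r + 50 = 0
Roots: r = -1 ± 7i (complex conjugates)
General solution: y = e^(-x)(C₁cos(7x) + C₂sin(7x))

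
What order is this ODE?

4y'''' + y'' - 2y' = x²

The order is 4 (highest derivative is of order 4).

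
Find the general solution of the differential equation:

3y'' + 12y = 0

Characteristic equation: 3r² + 12 = 0
Divide by 3: r² + 4 = 0
Roots: r = ±2i (complex conjugates)
General solution: y = C₁cos(2x) + C₂sin(2x)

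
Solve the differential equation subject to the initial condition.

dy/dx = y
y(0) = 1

General solution: y = Ce^x
Applying IC y(0) = 1:
Particular solution: y = e^x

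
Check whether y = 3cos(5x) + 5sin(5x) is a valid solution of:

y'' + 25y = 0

Verification:
y'' = -75cos(5x) - 125sin(5x)
y'' + 25y = 0 ✓

Yes, it is a solution.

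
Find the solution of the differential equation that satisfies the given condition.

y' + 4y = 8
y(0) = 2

General solution: y = 2 + Ce^(-4x)
Applying y(0) = 2: C = 2 - 2 = 0
Particular solution: y = 2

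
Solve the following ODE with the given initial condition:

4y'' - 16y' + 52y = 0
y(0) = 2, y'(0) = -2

General solution: y = e^(2x)(C₁cos(3x) + C₂sin(3x))
Complex roots r = 2 ± 3i
Applying ICs: C₁ = 2, C₂ = -2
Particular solution: y = e^(2x)(2cos(3x) - 2sin(3x))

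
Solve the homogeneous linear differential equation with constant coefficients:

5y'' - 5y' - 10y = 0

Characteristic equation: 5r² - 5r - 10 = 0
Divide by 5: r² - r - 2 = 0
Roots: r = 2, -1 (distinct real)
General solution: y = C₁e^(2x) + C₂e^(-x)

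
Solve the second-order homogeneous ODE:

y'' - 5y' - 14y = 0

Characteristic equation: r² - 5r - 14 = 0
Roots: r = 7, -2 (distinct real)
General solution: y = C₁e^(7x) + C₂e^(-2x)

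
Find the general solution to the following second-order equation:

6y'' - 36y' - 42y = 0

Characteristic equation: 6r² - 36r - 42 = 0
Divide by 6: r² - 6r - 7 = 0
Roots: r = 7, -1 (distinct real)
General solution: y = C₁e^(7x) + C₂e^(-x)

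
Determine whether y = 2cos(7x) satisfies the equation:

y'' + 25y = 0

Verification:
y'' = -98cos(7x)
y'' + 25y ≠ 0 (frequency mismatch: got 49 instead of 25)

No, it is not a solution.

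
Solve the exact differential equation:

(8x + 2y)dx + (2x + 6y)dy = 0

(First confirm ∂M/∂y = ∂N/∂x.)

Verify exactness: ∂M/∂y = ∂N/∂x ✓
Find F(x,y) such that ∂F/∂x = M, ∂F/∂y = N
Solution: 4x² + 2xy + 3y² = C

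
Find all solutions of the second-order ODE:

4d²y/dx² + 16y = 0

Characteristic equation: 4r² + 16 = 0
Divide by 4: r² + 4 = 0
Roots: r = ±2i (complex conjugates)
General solution: y = C₁cos(2x) + C₂sin(2x)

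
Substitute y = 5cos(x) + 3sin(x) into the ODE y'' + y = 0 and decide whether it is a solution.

Verification:
y'' = -5cos(x) - 3sin(x)
y'' + y = 0 ✓

Yes, it is a solution.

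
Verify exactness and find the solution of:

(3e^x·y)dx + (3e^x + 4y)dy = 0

Verify exactness: ∂M/∂y = ∂N/∂x ✓
Find F(x,y) such that ∂F/∂x = M, ∂F/∂y = N
Solution: 3e^x·y + 2y² = C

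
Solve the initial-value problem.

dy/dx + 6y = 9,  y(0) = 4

General solution: y = 3/2 + Ce^(-6x)
Applying y(0) = 4: C = 4 - 3/2 = 5/2
Particular solution: y = 3/2 + (5/2)e^(-6x)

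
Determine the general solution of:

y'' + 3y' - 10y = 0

Characteristic equation: r² + 3r - 10 = 0
Roots: r = 2, -5 (distinct real)
General solution: y = C₁e^(2x) + C₂e^(-5x)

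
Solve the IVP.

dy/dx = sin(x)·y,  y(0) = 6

General solution: y = Ce^(-cos(x))
Applying IC y(0) = 6:
Particular solution: y = 6e^(1-cos(x))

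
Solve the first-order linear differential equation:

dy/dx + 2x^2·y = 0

Using integrating factor method:

General solution: y = Ce^(-2x^3/3)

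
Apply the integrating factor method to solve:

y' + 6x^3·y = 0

Using integrating factor method:

General solution: y = Ce^(-3x^4/2)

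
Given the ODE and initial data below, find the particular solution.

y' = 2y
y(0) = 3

General solution: y = Ce^(2x)
Applying IC y(0) = 3:
Particular solution: y = 3e^(2x)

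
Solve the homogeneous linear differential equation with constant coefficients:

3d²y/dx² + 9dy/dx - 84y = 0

Characteristic equation: 3r² + 9r - 84 = 0
Divide by 3: r² + 3r - 28 = 0
Roots: r = 4, -7 (distinct real)
General solution: y = C₁e^(4x) + C₂e^(-7x)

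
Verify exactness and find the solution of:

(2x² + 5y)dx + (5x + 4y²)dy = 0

Verify exactness: ∂M/∂y = ∂N/∂x ✓
Find F(x,y) such that ∂F/∂x = M, ∂F/∂y = N
Solution: 2x³/3 + 5xy + 4y³/3 = C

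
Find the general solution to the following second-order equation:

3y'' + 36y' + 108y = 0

Characteristic equation: 3r² + 36r + 108 = 0
Divide by 3: r² + 12r + 36 = 0
Factored: (r + 6)² = 0
Repeated root: r = -6
General solution: y = (C₁ + C₂x)e^(-6x)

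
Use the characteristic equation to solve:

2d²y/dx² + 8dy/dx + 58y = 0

Characteristic equation: 2r² + 8r + 58 = 0
Divide by 2: r² + 4r + 29 = 0
Roots: r = -2 ± 5i (complex conjugates)
General solution: y = e^(-2x)(C₁cos(5x) + C₂sin(5x))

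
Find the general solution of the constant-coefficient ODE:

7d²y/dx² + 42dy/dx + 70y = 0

Characteristic equation: 7r² + 42r + 70 = 0
Divide by 7: r² + 6r + 10 = 0
Roots: r = -3 ± i (complex conjugates)
General solution: y = e^(-3x)(C₁cos(x) + C₂sin(x))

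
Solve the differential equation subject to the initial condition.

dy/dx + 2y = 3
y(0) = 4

General solution: y = 3/2 + Ce^(-2x)
Applying y(0) = 4: C = 4 - 3/2 = 5/2
Particular solution: y = 3/2 + (5/2)e^(-2x)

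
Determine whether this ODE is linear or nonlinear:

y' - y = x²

Linear (y and its derivatives appear to the first power only, no products of y terms)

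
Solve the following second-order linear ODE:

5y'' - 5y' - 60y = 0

Characteristic equation: 5r² - 5r - 60 = 0
Divide by 5: r² - r - 12 = 0
Roots: r = 4, -3 (distinct real)
General solution: y = C₁e^(4x) + C₂e^(-3x)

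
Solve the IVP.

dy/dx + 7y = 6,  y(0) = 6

General solution: y = 6/7 + Ce^(-7x)
Applying y(0) = 6: C = 6 - 6/7 = 36/7
Particular solution: y = 6/7 + (36/7)e^(-7x)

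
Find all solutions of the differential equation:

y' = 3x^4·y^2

Separating variables and integrating:
-1/y = 3x^5/5 + C

General solution: y^-1 = (-3/5)x^5 + C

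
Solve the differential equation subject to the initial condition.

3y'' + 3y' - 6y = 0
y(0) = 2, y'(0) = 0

General solution: y = C₁e^x + C₂e^(-2x)
Applying ICs: C₁ = 4/3, C₂ = 2/3
Particular solution: y = (4/3)e^x + (2/3)e^(-2x)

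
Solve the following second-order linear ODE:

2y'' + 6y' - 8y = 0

Characteristic equation: 2r² + 6r - 8 = 0
Divide by 2: r² + 3r - 4 = 0
Roots: r = 1, -4 (distinct real)
General solution: y = C₁e^x + C₂e^(-4x)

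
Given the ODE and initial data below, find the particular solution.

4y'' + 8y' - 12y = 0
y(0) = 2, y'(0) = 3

General solution: y = C₁e^x + C₂e^(-3x)
Applying ICs: C₁ = 9/4, C₂ = -1/4
Particular solution: y = (9/4)e^x - (1/4)e^(-3x)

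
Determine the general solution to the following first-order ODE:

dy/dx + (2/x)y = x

Using integrating factor method:

General solution: y = (1/4)x^2 + Cx^(-2)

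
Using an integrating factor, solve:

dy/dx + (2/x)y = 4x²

Using integrating factor method:

General solution: y = (4/5)x^3 + Cx^(-2)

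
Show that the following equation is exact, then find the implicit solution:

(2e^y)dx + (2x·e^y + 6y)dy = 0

Verify exactness: ∂M/∂y = ∂N/∂x ✓
Find F(x,y) such that ∂F/∂x = M, ∂F/∂y = N
Solution: 2x·e^y + 3y² = C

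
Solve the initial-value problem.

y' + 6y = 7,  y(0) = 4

General solution: y = 7/6 + Ce^(-6x)
Applying y(0) = 4: C = 4 - 7/6 = 17/6
Particular solution: y = 7/6 + (17/6)e^(-6x)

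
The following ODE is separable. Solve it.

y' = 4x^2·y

Separating variables and integrating:
ln|y| = 4x^3/3 + C

General solution: y = Ce^(4x^3/3)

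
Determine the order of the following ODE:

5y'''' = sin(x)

The order is 4 (highest derivative is of order 4).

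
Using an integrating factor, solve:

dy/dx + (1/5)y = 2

Using integrating factor method:

General solution: y = 10 + Ce^(-x/5)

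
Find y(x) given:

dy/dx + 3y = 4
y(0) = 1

General solution: y = 4/3 + Ce^(-3x)
Applying y(0) = 1: C = 1 - 4/3 = -1/3
Particular solution: y = 4/3 - (1/3)e^(-3x)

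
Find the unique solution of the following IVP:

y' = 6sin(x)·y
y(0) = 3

General solution: y = Ce^(-6cos(x))
Applying IC y(0) = 3:
Particular solution: y = 3e^(6(1-cos(x)))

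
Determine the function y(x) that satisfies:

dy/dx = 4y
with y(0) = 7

General solution: y = Ce^(4x)
Applying IC y(0) = 7:
Particular solution: y = 7e^(4x)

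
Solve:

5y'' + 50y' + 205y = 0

Characteristic equation: 5r² + 50r + 205 = 0
Divide by 5: r² + 10r + 41 = 0
Roots: r = -5 ± 4i (complex conjugates)
General solution: y = e^(-5x)(C₁cos(4x) + C₂sin(4x))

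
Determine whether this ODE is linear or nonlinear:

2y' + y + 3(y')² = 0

Nonlinear ((y')² term)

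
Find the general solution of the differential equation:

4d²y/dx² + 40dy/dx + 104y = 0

Characteristic equation: 4r² + 40r + 104 = 0
Divide by 4: r² + 10r + 26 = 0
Roots: r = -5 ± i (complex conjugates)
General solution: y = e^(-5x)(C₁cos(x) + C₂sin(x))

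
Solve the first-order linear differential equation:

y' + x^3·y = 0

Using integrating factor method:

General solution: y = Ce^(-x^4/4)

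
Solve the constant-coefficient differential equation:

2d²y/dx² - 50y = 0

Characteristic equation: 2r² - 50 = 0
Divide by 2: r² - 25 = 0
Roots: r = 5, -5 (distinct real)
General solution: y = C₁e^(5x) + C₂e^(-5x)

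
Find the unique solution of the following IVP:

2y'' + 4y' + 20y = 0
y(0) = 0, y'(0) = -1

General solution: y = e^(-x)(C₁cos(3x) + C₂sin(3x))
Complex roots r = -1 ± 3i
Applying ICs: C₁ = 0, C₂ = -1/3
Particular solution: y = e^(-x)(-(1/3)sin(3x))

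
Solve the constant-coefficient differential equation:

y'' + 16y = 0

Characteristic equation: r² + 16 = 0
Roots: r = ±4i (complex conjugates)
General solution: y = C₁cos(4x) + C₂sin(4x)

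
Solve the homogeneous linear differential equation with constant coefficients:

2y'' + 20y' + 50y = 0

Characteristic equation: 2r² + 20r + 50 = 0
Divide by 2: r² + 10r + 25 = 0
Factored: (r + 5)² = 0
Repeated root: r = -5
General solution: y = (C₁ + C₂x)e^(-5x)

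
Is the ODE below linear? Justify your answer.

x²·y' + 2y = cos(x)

Yes. Linear (y and its derivatives appear to the first power only, no products of y terms)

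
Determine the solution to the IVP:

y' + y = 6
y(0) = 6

General solution: y = 6 + Ce^(-x)
Applying y(0) = 6: C = 6 - 6 = 0
Particular solution: y = 6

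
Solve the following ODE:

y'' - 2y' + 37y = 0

Characteristic equation: r² - 2r + 37 = 0
Roots: r = 1 ± 6i (complex conjugates)
General solution: y = e^x(C₁cos(6x) + C₂sin(6x))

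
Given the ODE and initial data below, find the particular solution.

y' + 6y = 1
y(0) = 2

General solution: y = 1/6 + Ce^(-6x)
Applying y(0) = 2: C = 2 - 1/6 = 11/6
Particular solution: y = 1/6 + (11/6)e^(-6x)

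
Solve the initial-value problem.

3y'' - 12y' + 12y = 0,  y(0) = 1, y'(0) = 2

General solution: y = (C₁ + C₂x)e^(2x)
Repeated root r = 2
Applying ICs: C₁ = 1, C₂ = 0
Particular solution: y = e^(2x)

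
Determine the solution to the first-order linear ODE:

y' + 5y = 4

Using integrating factor method:

General solution: y = 4/5 + Ce^(-5x)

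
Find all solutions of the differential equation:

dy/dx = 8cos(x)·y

Separating variables and integrating:
ln|y| = 8sin(x) + C

General solution: y = Ce^(8sin(x))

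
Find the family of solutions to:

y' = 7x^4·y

Separating variables and integrating:
ln|y| = 7x^5/5 + C

General solution: y = Ce^(7x^5/5)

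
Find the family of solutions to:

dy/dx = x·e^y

Separating variables and integrating:
-e^(-y) = x²/2 + C

General solution: y = -ln(C - x²/2)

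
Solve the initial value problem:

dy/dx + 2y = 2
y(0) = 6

General solution: y = 1 + Ce^(-2x)
Applying y(0) = 6: C = 6 - 1 = 5
Particular solution: y = 1 + 5e^(-2x)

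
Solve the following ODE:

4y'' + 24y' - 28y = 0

Characteristic equation: 4r² + 24r - 28 = 0
Divide by 4: r² + 6r - 7 = 0
Roots: r = 1, -7 (distinct real)
General solution: y = C₁e^x + C₂e^(-7x)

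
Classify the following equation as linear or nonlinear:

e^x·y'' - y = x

Linear (y and its derivatives appear to the first power only, no products of y terms)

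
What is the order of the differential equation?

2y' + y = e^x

The order is 1 (highest derivative is of order 1).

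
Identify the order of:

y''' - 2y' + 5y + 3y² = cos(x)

The order is 3 (highest derivative is of order 3).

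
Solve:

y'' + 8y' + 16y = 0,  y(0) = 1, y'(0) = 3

General solution: y = (C₁ + C₂x)e^(-4x)
Repeated root r = -4
Applying ICs: C₁ = 1, C₂ = 7
Particular solution: y = (1 + 7x)e^(-4x)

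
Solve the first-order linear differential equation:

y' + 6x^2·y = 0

Using integrating factor method:

General solution: y = Ce^(-2x^3)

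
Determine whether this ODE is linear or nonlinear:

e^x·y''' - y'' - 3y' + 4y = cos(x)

Linear (y and its derivatives appear to the first power only, no products of y terms)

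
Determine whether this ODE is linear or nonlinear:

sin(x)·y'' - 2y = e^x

Linear (y and its derivatives appear to the first power only, no products of y terms)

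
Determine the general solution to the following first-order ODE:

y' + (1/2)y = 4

Using integrating factor method:

General solution: y = 8 + Ce^(-x/2)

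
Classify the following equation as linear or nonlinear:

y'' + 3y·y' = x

Nonlinear (product y·y')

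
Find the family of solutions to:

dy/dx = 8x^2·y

Separating variables and integrating:
ln|y| = 8x^3/3 + C

General solution: y = Ce^(8x^3/3)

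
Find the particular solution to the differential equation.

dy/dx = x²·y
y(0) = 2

General solution: y = Ce^(x³/3)
Applying IC y(0) = 2:
Particular solution: y = 2e^(x³/3)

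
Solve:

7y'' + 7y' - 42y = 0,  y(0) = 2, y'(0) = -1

General solution: y = C₁e^(2x) + C₂e^(-3x)
Applying ICs: C₁ = 1, C₂ = 1
Particular solution: y = e^(2x) + e^(-3x)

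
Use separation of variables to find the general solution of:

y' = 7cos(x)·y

Separating variables and integrating:
ln|y| = 7sin(x) + C

General solution: y = Ce^(7sin(x))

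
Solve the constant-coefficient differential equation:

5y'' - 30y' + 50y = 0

Characteristic equation: 5r² - 30r + 50 = 0
Divide by 5: r² - 6r + 10 = 0
Roots: r = 3 ± i (complex conjugates)
General solution: y = e^(3x)(C₁cos(x) + C₂sin(x))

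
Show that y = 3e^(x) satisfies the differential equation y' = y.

Verification:
y = 3e^(x)
y' = 3e^(x)
y = 3e^(x)
y' = y ✓

Yes, it is a solution.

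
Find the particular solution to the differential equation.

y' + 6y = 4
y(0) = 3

General solution: y = 2/3 + Ce^(-6x)
Applying y(0) = 3: C = 3 - 2/3 = 7/3
Particular solution: y = 2/3 + (7/3)e^(-6x)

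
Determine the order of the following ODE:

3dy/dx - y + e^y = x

The order is 1 (highest derivative is of order 1).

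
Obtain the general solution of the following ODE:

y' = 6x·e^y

Separating variables and integrating:
-e^(-y) = 3x² + C

General solution: y = -ln(C - 3x²)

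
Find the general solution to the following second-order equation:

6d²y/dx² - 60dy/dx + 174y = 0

Characteristic equation: 6r² - 60r + 174 = 0
Divide by 6: r² - 10r + 29 = 0
Roots: r = 5 ± 2i (complex conjugates)
General solution: y = e^(5x)(C₁cos(2x) + C₂sin(2x))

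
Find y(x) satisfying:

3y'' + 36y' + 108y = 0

Characteristic equation: 3r² + 36r + 108 = 0
Divide by 3: r² + 12r + 36 = 0
Factored: (r + 6)² = 0
Repeated root: r = -6
General solution: y = (C₁ + C₂x)e^(-6x)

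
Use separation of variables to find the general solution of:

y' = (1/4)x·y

Separating variables and integrating:
ln|y| = x^2/8 + C

General solution: y = Ce^(x^2/8)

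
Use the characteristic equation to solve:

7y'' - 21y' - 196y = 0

Characteristic equation: 7r² - 21r - 196 = 0
Divide by 7: r² - 3r - 28 = 0
Roots: r = 7, -4 (distinct real)
General solution: y = C₁e^(7x) + C₂e^(-4x)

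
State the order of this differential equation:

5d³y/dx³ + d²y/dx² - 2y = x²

The order is 3 (highest derivative is of order 3).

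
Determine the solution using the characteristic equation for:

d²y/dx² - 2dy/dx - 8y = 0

Characteristic equation: r² - 2r - 8 = 0
Roots: r = 4, -2 (distinct real)
General solution: y = C₁e^(4x) + C₂e^(-2x)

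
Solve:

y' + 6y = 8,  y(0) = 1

General solution: y = 4/3 + Ce^(-6x)
Applying y(0) = 1: C = 1 - 4/3 = -1/3
Particular solution: y = 4/3 - (1/3)e^(-6x)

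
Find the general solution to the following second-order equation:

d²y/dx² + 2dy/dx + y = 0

Characteristic equation: r² + 2r + 1 = 0
Factored: (r + 1)² = 0
Repeated root: r = -1
General solution: y = (C₁ + C₂x)e^(-x)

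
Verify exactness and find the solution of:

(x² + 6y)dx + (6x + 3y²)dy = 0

Verify exactness: ∂M/∂y = ∂N/∂x ✓
Find F(x,y) such that ∂F/∂x = M, ∂F/∂y = N
Solution: x³/3 + 6xy + y³ = C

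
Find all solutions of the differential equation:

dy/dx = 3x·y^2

Separating variables and integrating:
-1/y = 3x^2/2 + C

General solution: y^-1 = (-3/2)x^2 + C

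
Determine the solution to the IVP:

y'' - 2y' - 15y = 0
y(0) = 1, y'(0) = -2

General solution: y = C₁e^(5x) + C₂e^(-3x)
Applying ICs: C₁ = 1/8, C₂ = 7/8
Particular solution: y = (1/8)e^(5x) + (7/8)e^(-3x)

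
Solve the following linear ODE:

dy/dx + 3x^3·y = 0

Using integrating factor method:

General solution: y = Ce^(-3x^4/4)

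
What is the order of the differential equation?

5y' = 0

The order is 1 (highest derivative is of order 1).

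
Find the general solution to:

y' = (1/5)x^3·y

Separating variables and integrating:
ln|y| = x^4/20 + C

General solution: y = Ce^(x^4/20)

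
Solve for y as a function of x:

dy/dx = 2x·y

Separating variables and integrating:
ln|y| = x^2 + C

General solution: y = Ce^(x^2)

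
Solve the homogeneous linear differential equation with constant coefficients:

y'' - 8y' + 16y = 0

Characteristic equation: r² - 8r + 16 = 0
Factored: (r - 4)² = 0
Repeated root: r = 4
General solution: y = (C₁ + C₂x)e^(4x)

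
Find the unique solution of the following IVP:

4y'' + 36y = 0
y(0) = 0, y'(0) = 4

General solution: y = C₁cos(3x) + C₂sin(3x)
Complex roots r = ±3i
Applying ICs: C₁ = 0, C₂ = 4/3
Particular solution: y = (4/3)sin(3x)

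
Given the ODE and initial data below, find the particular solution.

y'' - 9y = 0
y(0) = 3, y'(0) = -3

General solution: y = C₁e^(3x) + C₂e^(-3x)
Applying ICs: C₁ = 1, C₂ = 2
Particular solution: y = e^(3x) + 2e^(-3x)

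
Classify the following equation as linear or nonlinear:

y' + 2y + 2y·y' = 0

Nonlinear (product y·y')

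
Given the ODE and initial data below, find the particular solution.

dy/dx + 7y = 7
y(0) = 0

General solution: y = 1 + Ce^(-7x)
Applying y(0) = 0: C = 0 - 1 = -1
Particular solution: y = 1 - e^(-7x)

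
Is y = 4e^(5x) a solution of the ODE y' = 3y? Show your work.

Verification:
y = 4e^(5x)
y' = 20e^(5x)
But 3y = 12e^(5x)
y' ≠ 3y — the derivative does not match

No, it is not a solution.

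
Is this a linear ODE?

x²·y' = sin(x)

Yes. Linear (y and its derivatives appear to the first power only, no products of y terms)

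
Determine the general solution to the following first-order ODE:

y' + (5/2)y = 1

Using integrating factor method:

General solution: y = 2/5 + Ce^(-5x/2)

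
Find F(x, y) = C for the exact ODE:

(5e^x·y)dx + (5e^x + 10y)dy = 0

Verify exactness: ∂M/∂y = ∂N/∂x ✓
Find F(x,y) such that ∂F/∂x = M, ∂F/∂y = N
Solution: 5e^x·y + 5y² = C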